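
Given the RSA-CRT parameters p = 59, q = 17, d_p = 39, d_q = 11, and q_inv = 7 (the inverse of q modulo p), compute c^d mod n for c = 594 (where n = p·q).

441

m₁ = c^(d_p) mod p: c ≡ 4 (mod 59), and 4^39 mod 59 = 28.
m₂ = c^(d_q) mod q: c ≡ 16 (mod 17), and 16^11 mod 17 = 16.
h = q_inv·(m₁ − m₂) mod p = 7·(28 − 16) mod 59 = 25.
m = m₂ + h·q = 16 + 25·17 = 441.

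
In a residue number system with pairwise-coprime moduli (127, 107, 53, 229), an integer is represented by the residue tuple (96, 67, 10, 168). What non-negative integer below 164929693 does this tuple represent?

34887631

Combine the congruences pairwise.
From x ≡ 96 (mod 127) write x = 96 + 127t. Substituting into x ≡ 67 (mod 107) gives 127t ≡ 78 (mod 107), and since 20⁻¹ ≡ 91 (mod 107), t ≡ 36. Hence x ≡ 96 + 127·36 = 4668 (mod 13589).
From x ≡ 4668 (mod 13589) write x = 4668 + 13589t. Substituting into x ≡ 10 (mod 53) gives 13589t ≡ 6 (mod 53), and since 21⁻¹ ≡ 48 (mod 53), t ≡ 23. Hence x ≡ 4668 + 13589·23 = 317215 (mod 720217).
From x ≡ 317215 (mod 720217) write x = 317215 + 720217t. Substituting into x ≡ 168 (mod 229) gives 720217t ≡ 118 (mod 229), and since 12⁻¹ ≡ 210 (mod 229), t ≡ 48. Hence x ≡ 317215 + 720217·48 = 34887631 (mod 164929693).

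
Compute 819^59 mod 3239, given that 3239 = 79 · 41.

Mod 79: 819 ≡ 29; 29^59 ≡ 34 (mod 79).
Mod 41: 819 ≡ 40; by Fermat, exponent reduces to 59 mod 40 = 19; 40^19 ≡ 40 (mod 41).
Combine by CRT: x ≡ 34 (mod 79), x ≡ 40 (mod 41) ⇒ x ≡ 3115 (mod 3239).

3115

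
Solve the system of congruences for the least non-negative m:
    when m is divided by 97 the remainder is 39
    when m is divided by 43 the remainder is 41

815

From m ≡ 39 (mod 97) write m = 39 + 97t. Substituting into m ≡ 41 (mod 43) gives 97t ≡ 2 (mod 43), and since 11⁻¹ ≡ 4 (mod 43), t ≡ 8. Hence m ≡ 39 + 97·8 = 815 (mod 4171).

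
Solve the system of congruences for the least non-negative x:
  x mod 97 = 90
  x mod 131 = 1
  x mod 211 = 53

639805

Combine the congruences pairwise.
From x ≡ 90 (mod 97) write x = 90 + 97t. Substituting into x ≡ 1 (mod 131) gives 97t ≡ 42 (mod 131), and since 97⁻¹ ≡ 104 (mod 131), t ≡ 45. Hence x ≡ 90 + 97·45 = 4455 (mod 12707).
From x ≡ 4455 (mod 12707) write x = 4455 + 12707t. Substituting into x ≡ 53 (mod 211) gives 12707t ≡ 29 (mod 211), and since 47⁻¹ ≡ 9 (mod 211), t ≡ 50. Hence x ≡ 4455 + 12707·50 = 639805 (mod 2681177).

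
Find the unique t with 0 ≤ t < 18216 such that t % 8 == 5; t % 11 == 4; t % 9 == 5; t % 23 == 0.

The moduli are pairwise coprime; N = 8·11·9·23 = 18216.
N/8 = 2277; 2277 ≡ 5 (mod 8); 5·5 ≡ 1, so inverse 5.
N/11 = 1656; 1656 ≡ 6 (mod 11); 6·2 ≡ 1, so inverse 2.
N/9 = 2024; 2024 ≡ 8 (mod 9); 8·8 ≡ 1, so inverse 8.
N/23 = 792; 792 ≡ 10 (mod 23); 10·7 ≡ 1, so inverse 7.
t ≡ 5·2277·5 + 4·1656·2 + 5·2024·8 + 0·792·7 = 151133.
151133 mod 18216 = 5405.

5405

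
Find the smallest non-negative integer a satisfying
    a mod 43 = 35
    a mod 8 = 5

293

From a ≡ 35 (mod 43) write a = 35 + 43t. Substituting into a ≡ 5 (mod 8) gives 43t ≡ 2 (mod 8), and since 3⁻¹ ≡ 3 (mod 8), t ≡ 6. Hence a ≡ 35 + 43·6 = 293 (mod 344).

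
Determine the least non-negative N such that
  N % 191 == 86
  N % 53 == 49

5243

Combine the congruences pairwise.
From N ≡ 86 (mod 191) write N = 86 + 191t. Substituting into N ≡ 49 (mod 53) gives 191t ≡ 16 (mod 53), and since 32⁻¹ ≡ 5 (mod 53), t ≡ 27. Hence N ≡ 86 + 191·27 = 5243 (mod 10123).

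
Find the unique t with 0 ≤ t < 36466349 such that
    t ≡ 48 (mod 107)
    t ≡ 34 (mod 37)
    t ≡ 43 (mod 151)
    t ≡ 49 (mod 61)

Combine the congruences pairwise.
From t ≡ 48 (mod 107) write t = 48 + 107s. Substituting into t ≡ 34 (mod 37) gives 107s ≡ 23 (mod 37), and since 33⁻¹ ≡ 9 (mod 37), s ≡ 22. Hence t ≡ 48 + 107·22 = 2402 (mod 3959).
From t ≡ 2402 (mod 3959) write t = 2402 + 3959s. Substituting into t ≡ 43 (mod 151) gives 3959s ≡ 57 (mod 151), and since 33⁻¹ ≡ 119 (mod 151), s ≡ 139. Hence t ≡ 2402 + 3959·139 = 552703 (mod 597809).
From t ≡ 552703 (mod 597809) write t = 552703 + 597809s. Substituting into t ≡ 49 (mod 61) gives 597809s ≡ 6 (mod 61), and since 9⁻¹ ≡ 34 (mod 61), s ≡ 21. Hence t ≡ 552703 + 597809·21 = 13106692 (mod 36466349).

13106692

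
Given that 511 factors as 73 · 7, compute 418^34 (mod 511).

317

Mod 73: 418 ≡ 53; 53^34 ≡ 25 (mod 73).
Mod 7: 418 ≡ 5; by Fermat, exponent reduces to 34 mod 6 = 4; 5^4 ≡ 2 (mod 7).
Combine by CRT: x ≡ 25 (mod 73), x ≡ 2 (mod 7) ⇒ x ≡ 317 (mod 511).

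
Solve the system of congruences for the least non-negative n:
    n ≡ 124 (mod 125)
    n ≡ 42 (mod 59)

2874

From n ≡ 124 (mod 125) write n = 124 + 125t. Substituting into n ≡ 42 (mod 59) gives 125t ≡ 36 (mod 59), and since 7⁻¹ ≡ 17 (mod 59), t ≡ 22. Hence n ≡ 124 + 125·22 = 2874 (mod 7375).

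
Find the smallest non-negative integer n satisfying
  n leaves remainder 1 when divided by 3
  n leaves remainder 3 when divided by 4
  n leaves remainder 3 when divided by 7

31

The moduli are pairwise coprime; M = 3·4·7 = 84.
M/3 = 28; 28 ≡ 1 (mod 3), inverse 1.
M/4 = 21; 21 ≡ 1 (mod 4), inverse 1.
M/7 = 12; 12 ≡ 5 (mod 7); 5·3 ≡ 1, so inverse 3.
n ≡ 1·28·1 + 3·21·1 + 3·12·3 = 199.
199 mod 84 = 31.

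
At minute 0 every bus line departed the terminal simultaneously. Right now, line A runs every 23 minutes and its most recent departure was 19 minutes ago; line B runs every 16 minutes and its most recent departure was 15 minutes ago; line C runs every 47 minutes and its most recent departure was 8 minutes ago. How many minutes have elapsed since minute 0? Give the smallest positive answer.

The moduli are pairwise coprime; N = 23·16·47 = 17296.
N/23 = 752; 752 ≡ 16 (mod 23); 16·13 ≡ 1, so inverse 13.
N/16 = 1081; 1081 ≡ 9 (mod 16); 9·9 ≡ 1, so inverse 9.
N/47 = 368; 368 ≡ 39 (mod 47); 39·41 ≡ 1, so inverse 41.
t ≡ 19·752·13 + 15·1081·9 + 8·368·41 = 452383.
452383 mod 17296 = 2687.

2687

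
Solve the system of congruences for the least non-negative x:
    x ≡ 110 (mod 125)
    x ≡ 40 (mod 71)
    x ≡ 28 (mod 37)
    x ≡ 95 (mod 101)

11869110

From x ≡ 110 (mod 125) write x = 110 + 125t. Substituting into x ≡ 40 (mod 71) gives 125t ≡ 1 (mod 71), and since 54⁻¹ ≡ 25 (mod 71), t ≡ 25. Hence x ≡ 110 + 125·25 = 3235 (mod 8875).
From x ≡ 3235 (mod 8875) write x = 3235 + 8875t. Substituting into x ≡ 28 (mod 37) gives 8875t ≡ 12 (mod 37), and since 32⁻¹ ≡ 22 (mod 37), t ≡ 5. Hence x ≡ 3235 + 8875·5 = 47610 (mod 328375).
From x ≡ 47610 (mod 328375) write x = 47610 + 328375t. Substituting into x ≡ 95 (mod 101) gives 328375t ≡ 56 (mod 101), and since 24⁻¹ ≡ 80 (mod 101), t ≡ 36. Hence x ≡ 47610 + 328375·36 = 11869110 (mod 33165875).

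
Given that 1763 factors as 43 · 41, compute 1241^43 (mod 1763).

1413

Mod 43: 1241 ≡ 37; by Fermat, exponent reduces to 43 mod 42 = 1; 37^1 ≡ 37 (mod 43).
Mod 41: 1241 ≡ 11; by Fermat, exponent reduces to 43 mod 40 = 3; 11^3 ≡ 19 (mod 41).
Combine by CRT: x ≡ 37 (mod 43), x ≡ 19 (mod 41) ⇒ x ≡ 1413 (mod 1763).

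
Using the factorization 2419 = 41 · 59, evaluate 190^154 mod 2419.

Mod 41: 190 ≡ 26; by Fermat, exponent reduces to 154 mod 40 = 34; 26^34 ≡ 33 (mod 41).
Mod 59: 190 ≡ 13; by Fermat, exponent reduces to 154 mod 58 = 38; 13^38 ≡ 29 (mod 59).
Combine by CRT: x ≡ 33 (mod 41), x ≡ 29 (mod 59) ⇒ x ≡ 1386 (mod 2419).

1386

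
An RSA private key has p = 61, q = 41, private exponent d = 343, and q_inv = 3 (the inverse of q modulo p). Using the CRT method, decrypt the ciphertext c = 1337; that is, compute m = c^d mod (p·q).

2218

d_p = d mod (p−1) = 343 mod 60 = 43; d_q = d mod (q−1) = 23.
m₁ = c^(d_p) mod p: c ≡ 56 (mod 61), and 56^43 mod 61 = 22.
m₂ = c^(d_q) mod q: c ≡ 25 (mod 41), and 25^23 mod 41 = 4.
h = q_inv·(m₁ − m₂) mod p = 3·(22 − 4) mod 61 = 54.
m = m₂ + h·q = 4 + 54·41 = 2218.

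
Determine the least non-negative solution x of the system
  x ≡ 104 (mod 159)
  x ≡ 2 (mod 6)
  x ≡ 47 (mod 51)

Combine the congruences pairwise.
gcd(159, 6) = 3 and 3 | (2 − 104), so the pair is consistent; merging gives x ≡ 104 (mod 318), where 318 = lcm(159, 6).
gcd(318, 51) = 3 and 3 | (47 − 104), so the pair is consistent; merging gives x ≡ 2648 (mod 5406), where 5406 = lcm(318, 51).
The solution is unique modulo lcm(159, 6, 51) = 5406.

2648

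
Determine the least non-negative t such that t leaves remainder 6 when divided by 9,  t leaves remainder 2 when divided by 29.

From t ≡ 6 (mod 9) write t = 6 + 9s. Substituting into t ≡ 2 (mod 29) gives 9s ≡ 25 (mod 29), and since 9⁻¹ ≡ 13 (mod 29), s ≡ 6. Hence t ≡ 6 + 9·6 = 60 (mod 261).

60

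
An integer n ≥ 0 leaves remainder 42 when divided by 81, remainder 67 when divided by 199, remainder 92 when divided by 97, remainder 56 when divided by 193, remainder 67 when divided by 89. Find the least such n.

The moduli are pairwise coprime; M = 81·199·97·193·89 = 26856978111.
M/81 = 331567631; 331567631 ≡ 44 (mod 81); 44·35 ≡ 1, so inverse 35.
M/199 = 134959689; 134959689 ≡ 78 (mod 199); 78·74 ≡ 1, so inverse 74.
M/97 = 276876063; 276876063 ≡ 39 (mod 97); 39·5 ≡ 1, so inverse 5.
M/193 = 139155327; 139155327 ≡ 11 (mod 193); 11·158 ≡ 1, so inverse 158.
M/89 = 301763799; 301763799 ≡ 43 (mod 89); 43·29 ≡ 1, so inverse 29.
n ≡ 42·331567631·35 + 67·134959689·74 + 92·276876063·5 + 56·139155327·158 + 67·301763799·29 = 3101470939365.
3101470939365 mod 26856978111 = 12918456600.

12918456600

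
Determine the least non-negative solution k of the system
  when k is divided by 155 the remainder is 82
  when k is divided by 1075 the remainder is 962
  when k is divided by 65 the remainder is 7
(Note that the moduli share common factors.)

428812

Combine the congruences pairwise.
gcd(155, 1075) = 5 and 5 | (962 − 82), so the pair is consistent; merging gives k ≡ 28912 (mod 33325), where 33325 = lcm(155, 1075).
gcd(33325, 65) = 5 and 5 | (7 − 28912), so the pair is consistent; merging gives k ≡ 428812 (mod 433225), where 433225 = lcm(33325, 65).
The solution is unique modulo lcm(155, 1075, 65) = 433225.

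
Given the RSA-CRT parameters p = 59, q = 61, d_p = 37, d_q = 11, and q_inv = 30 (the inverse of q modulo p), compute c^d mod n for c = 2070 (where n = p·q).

1520

m₁ = c^(d_p) mod p: c ≡ 5 (mod 59), and 5^37 mod 59 = 45.
m₂ = c^(d_q) mod q: c ≡ 57 (mod 61), and 57^11 mod 61 = 56.
h = q_inv·(m₁ − m₂) mod p = 30·(45 − 56) mod 59 = 24.
m = m₂ + h·q = 56 + 24·61 = 1520.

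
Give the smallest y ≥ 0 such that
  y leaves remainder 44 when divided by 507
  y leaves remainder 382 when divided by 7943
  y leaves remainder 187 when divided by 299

gcd(507, 7943) = 169 and 169 | (382 − 44), so the pair is consistent; merging gives y ≡ 16268 (mod 23829), where 23829 = lcm(507, 7943).
gcd(23829, 299) = 13 and 13 | (187 − 16268), so the pair is consistent; merging gives y ≡ 469019 (mod 548067), where 548067 = lcm(23829, 299).
The solution is unique modulo lcm(507, 7943, 299) = 548067.

469019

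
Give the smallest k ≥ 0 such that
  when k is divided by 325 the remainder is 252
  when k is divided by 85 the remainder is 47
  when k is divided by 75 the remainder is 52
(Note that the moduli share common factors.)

gcd(325, 85) = 5 and 5 | (47 − 252), so the pair is consistent; merging gives k ≡ 2852 (mod 5525), where 5525 = lcm(325, 85).
gcd(5525, 75) = 25 and 25 | (52 − 2852), so the pair is consistent; merging gives k ≡ 8377 (mod 16575), where 16575 = lcm(5525, 75).
The solution is unique modulo lcm(325, 85, 75) = 16575.

8377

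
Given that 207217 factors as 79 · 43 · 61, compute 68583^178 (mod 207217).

Mod 79: 68583 ≡ 11; by Fermat, exponent reduces to 178 mod 78 = 22; 11^22 ≡ 72 (mod 79).
Mod 43: 68583 ≡ 41; by Fermat, exponent reduces to 178 mod 42 = 10; 41^10 ≡ 35 (mod 43).
Mod 61: 68583 ≡ 19; by Fermat, exponent reduces to 178 mod 60 = 58; 19^58 ≡ 12 (mod 61).
Combine by CRT: x ≡ 72 (mod 79), x ≡ 35 (mod 43), x ≡ 12 (mod 61) ⇒ x ≡ 64062 (mod 207217).

64062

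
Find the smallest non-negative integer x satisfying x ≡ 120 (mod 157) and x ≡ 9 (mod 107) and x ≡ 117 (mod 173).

The moduli are pairwise coprime; N = 157·107·173 = 2906227.
N/157 = 18511; 18511 ≡ 142 (mod 157); 142·136 ≡ 1, so inverse 136.
N/107 = 27161; 27161 ≡ 90 (mod 107); 90·44 ≡ 1, so inverse 44.
N/173 = 16799; 16799 ≡ 18 (mod 173); 18·125 ≡ 1, so inverse 125.
x ≡ 120·18511·136 + 9·27161·44 + 117·16799·125 = 558540651.
558540651 mod 2906227 = 545067.

545067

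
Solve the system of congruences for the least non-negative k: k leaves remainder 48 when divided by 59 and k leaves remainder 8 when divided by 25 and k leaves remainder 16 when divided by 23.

2408

Combine the congruences pairwise.
From k ≡ 48 (mod 59) write k = 48 + 59t. Substituting into k ≡ 8 (mod 25) gives 59t ≡ 10 (mod 25), and since 9⁻¹ ≡ 14 (mod 25), t ≡ 15. Hence k ≡ 48 + 59·15 = 933 (mod 1475).
From k ≡ 933 (mod 1475) write k = 933 + 1475t. Substituting into k ≡ 16 (mod 23) gives 1475t ≡ 3 (mod 23), and since 3⁻¹ ≡ 8 (mod 23), t ≡ 1. Hence k ≡ 933 + 1475·1 = 2408 (mod 33925).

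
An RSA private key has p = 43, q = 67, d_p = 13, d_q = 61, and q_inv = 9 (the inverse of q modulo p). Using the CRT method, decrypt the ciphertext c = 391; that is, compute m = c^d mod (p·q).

1344

m₁ = c^(d_p) mod p: c ≡ 4 (mod 43), and 4^13 mod 43 = 11.
m₂ = c^(d_q) mod q: c ≡ 56 (mod 67), and 56^61 mod 67 = 4.
h = q_inv·(m₁ − m₂) mod p = 9·(11 − 4) mod 43 = 20.
m = m₂ + h·q = 4 + 20·67 = 1344.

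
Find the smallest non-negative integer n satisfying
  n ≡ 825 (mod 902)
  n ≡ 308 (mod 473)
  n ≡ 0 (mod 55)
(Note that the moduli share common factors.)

118085

gcd(902, 473) = 11 and 11 | (308 − 825), so the pair is consistent; merging gives n ≡ 1727 (mod 38786), where 38786 = lcm(902, 473).
gcd(38786, 55) = 11 and 11 | (0 − 1727), so the pair is consistent; merging gives n ≡ 118085 (mod 193930), where 193930 = lcm(38786, 55).
The solution is unique modulo lcm(902, 473, 55) = 193930.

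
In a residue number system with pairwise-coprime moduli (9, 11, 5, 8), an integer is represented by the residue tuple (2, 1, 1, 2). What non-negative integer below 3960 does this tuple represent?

3026

The moduli are pairwise coprime; N = 9·11·5·8 = 3960.
N/9 = 440; 440 ≡ 8 (mod 9); 8·8 ≡ 1, so inverse 8.
N/11 = 360; 360 ≡ 8 (mod 11); 8·7 ≡ 1, so inverse 7.
N/5 = 792; 792 ≡ 2 (mod 5); 2·3 ≡ 1, so inverse 3.
N/8 = 495; 495 ≡ 7 (mod 8); 7·7 ≡ 1, so inverse 7.
x ≡ 2·440·8 + 1·360·7 + 1·792·3 + 2·495·7 = 18866.
18866 mod 3960 = 3026.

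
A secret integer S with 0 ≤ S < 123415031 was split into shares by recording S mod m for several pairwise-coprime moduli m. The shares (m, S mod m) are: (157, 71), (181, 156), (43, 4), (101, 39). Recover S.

The moduli are pairwise coprime; N = 157·181·43·101 = 123415031.
N/157 = 786083; 786083 ≡ 141 (mod 157); 141·49 ≡ 1, so inverse 49.
N/181 = 681851; 681851 ≡ 24 (mod 181); 24·83 ≡ 1, so inverse 83.
N/43 = 2870117; 2870117 ≡ 39 (mod 43); 39·32 ≡ 1, so inverse 32.
N/101 = 1221931; 1221931 ≡ 33 (mod 101); 33·49 ≡ 1, so inverse 49.
S ≡ 71·786083·49 + 156·681851·83 + 4·2870117·32 + 39·1221931·49 = 14265874622.
14265874622 mod 123415031 = 73146057.

73146057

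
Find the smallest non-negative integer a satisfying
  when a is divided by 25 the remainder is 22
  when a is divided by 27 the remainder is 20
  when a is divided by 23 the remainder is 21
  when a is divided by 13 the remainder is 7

9497

The moduli are pairwise coprime; N = 25·27·23·13 = 201825.
N/25 = 8073; 8073 ≡ 23 (mod 25); 23·12 ≡ 1, so inverse 12.
N/27 = 7475; 7475 ≡ 23 (mod 27); 23·20 ≡ 1, so inverse 20.
N/23 = 8775; 8775 ≡ 12 (mod 23); 12·2 ≡ 1, so inverse 2.
N/13 = 15525; 15525 ≡ 3 (mod 13); 3·9 ≡ 1, so inverse 9.
a ≡ 22·8073·12 + 20·7475·20 + 21·8775·2 + 7·15525·9 = 6467897.
6467897 mod 201825 = 9497.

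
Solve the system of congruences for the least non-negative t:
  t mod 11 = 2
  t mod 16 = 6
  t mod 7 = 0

1190

The moduli are pairwise coprime; N = 11·16·7 = 1232.
N/11 = 112; 112 ≡ 2 (mod 11); 2·6 ≡ 1, so inverse 6.
N/16 = 77; 77 ≡ 13 (mod 16); 13·5 ≡ 1, so inverse 5.
N/7 = 176; 176 ≡ 1 (mod 7), inverse 1.
t ≡ 2·112·6 + 6·77·5 + 0·176·1 = 3654.
3654 mod 1232 = 1190.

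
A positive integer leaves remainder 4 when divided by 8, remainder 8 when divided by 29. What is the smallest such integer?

From N ≡ 4 (mod 8) write N = 4 + 8t. Substituting into N ≡ 8 (mod 29) gives 8t ≡ 4 (mod 29), and since 8⁻¹ ≡ 11 (mod 29), t ≡ 15. Hence N ≡ 4 + 8·15 = 124 (mod 232).

124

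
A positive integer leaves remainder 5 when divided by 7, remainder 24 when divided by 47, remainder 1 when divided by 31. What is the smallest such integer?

The moduli are pairwise coprime; N = 7·47·31 = 10199.
N/7 = 1457; 1457 ≡ 1 (mod 7), inverse 1.
N/47 = 217; 217 ≡ 29 (mod 47); 29·13 ≡ 1, so inverse 13.
N/31 = 329; 329 ≡ 19 (mod 31); 19·18 ≡ 1, so inverse 18.
t ≡ 5·1457·1 + 24·217·13 + 1·329·18 = 80911.
80911 mod 10199 = 9518.

9518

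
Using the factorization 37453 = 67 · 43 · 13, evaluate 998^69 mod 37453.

Mod 67: 998 ≡ 60; by Fermat, exponent reduces to 69 mod 66 = 3; 60^3 ≡ 59 (mod 67).
Mod 43: 998 ≡ 9; by Fermat, exponent reduces to 69 mod 42 = 27; 9^27 ≡ 4 (mod 43).
Mod 13: 998 ≡ 10; by Fermat, exponent reduces to 69 mod 12 = 9; 10^9 ≡ 12 (mod 13).
Combine by CRT: x ≡ 59 (mod 67), x ≡ 4 (mod 43), x ≡ 12 (mod 13) ⇒ x ≡ 30276 (mod 37453).

30276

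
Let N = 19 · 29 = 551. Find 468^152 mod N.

Mod 19: 468 ≡ 12; by Fermat, exponent reduces to 152 mod 18 = 8; 12^8 ≡ 11 (mod 19).
Mod 29: 468 ≡ 4; by Fermat, exponent reduces to 152 mod 28 = 12; 4^12 ≡ 20 (mod 29).
Combine by CRT: x ≡ 11 (mod 19), x ≡ 20 (mod 29) ⇒ x ≡ 49 (mod 551).

49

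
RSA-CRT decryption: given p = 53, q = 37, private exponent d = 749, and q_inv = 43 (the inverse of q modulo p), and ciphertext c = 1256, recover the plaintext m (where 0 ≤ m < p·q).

d_p = d mod (p−1) = 749 mod 52 = 21; d_q = d mod (q−1) = 29.
m₁ = c^(d_p) mod p: c ≡ 37 (mod 53), and 37^21 mod 53 = 11.
m₂ = c^(d_q) mod q: c ≡ 35 (mod 37), and 35^29 mod 37 = 13.
h = q_inv·(m₁ − m₂) mod p = 43·(11 − 13) mod 53 = 20.
m = m₂ + h·q = 13 + 20·37 = 753.

753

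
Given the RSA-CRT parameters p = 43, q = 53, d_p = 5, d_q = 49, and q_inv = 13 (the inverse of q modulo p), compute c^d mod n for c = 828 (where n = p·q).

919

m₁ = c^(d_p) mod p: c ≡ 11 (mod 43), and 11^5 mod 43 = 16.
m₂ = c^(d_q) mod q: c ≡ 33 (mod 53), and 33^49 mod 53 = 18.
h = q_inv·(m₁ − m₂) mod p = 13·(16 − 18) mod 43 = 17.
m = m₂ + h·q = 18 + 17·53 = 919.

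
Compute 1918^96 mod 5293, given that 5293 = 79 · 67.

Mod 79: 1918 ≡ 22; by Fermat, exponent reduces to 96 mod 78 = 18; 22^18 ≡ 67 (mod 79).
Mod 67: 1918 ≡ 42; by Fermat, exponent reduces to 96 mod 66 = 30; 42^30 ≡ 24 (mod 67).
Combine by CRT: x ≡ 67 (mod 79), x ≡ 24 (mod 67) ⇒ x ≡ 225 (mod 5293).

225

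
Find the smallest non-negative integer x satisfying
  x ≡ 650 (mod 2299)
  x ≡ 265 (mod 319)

65022

gcd(2299, 319) = 11 and 11 | (265 − 650), so the pair is consistent; merging gives x ≡ 65022 (mod 66671), where 66671 = lcm(2299, 319).
The solution is unique modulo lcm(2299, 319) = 66671.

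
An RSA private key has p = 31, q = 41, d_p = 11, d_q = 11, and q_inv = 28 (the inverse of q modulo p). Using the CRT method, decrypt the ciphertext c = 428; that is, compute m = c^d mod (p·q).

m₁ = c^(d_p) mod p: c ≡ 25 (mod 31), and 25^11 mod 31 = 5.
m₂ = c^(d_q) mod q: c ≡ 18 (mod 41), and 18^11 mod 41 = 18.
h = q_inv·(m₁ − m₂) mod p = 28·(5 − 18) mod 31 = 8.
m = m₂ + h·q = 18 + 8·41 = 346.

346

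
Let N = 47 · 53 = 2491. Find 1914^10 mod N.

Mod 47: 1914 ≡ 34; 34^10 ≡ 2 (mod 47).
Mod 53: 1914 ≡ 6; 6^10 ≡ 13 (mod 53).
Combine by CRT: x ≡ 2 (mod 47), x ≡ 13 (mod 53) ⇒ x ≡ 331 (mod 2491).

331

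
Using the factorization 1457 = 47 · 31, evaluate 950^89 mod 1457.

Mod 47: 950 ≡ 10; by Fermat, exponent reduces to 89 mod 46 = 43; 10^43 ≡ 29 (mod 47).
Mod 31: 950 ≡ 20; by Fermat, exponent reduces to 89 mod 30 = 29; 20^29 ≡ 14 (mod 31).
Combine by CRT: x ≡ 29 (mod 47), x ≡ 14 (mod 31) ⇒ x ≡ 76 (mod 1457).

76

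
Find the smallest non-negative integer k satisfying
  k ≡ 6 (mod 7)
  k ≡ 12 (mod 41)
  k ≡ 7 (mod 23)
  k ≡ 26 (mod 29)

58519

From k ≡ 6 (mod 7) write k = 6 + 7t. Substituting into k ≡ 12 (mod 41) gives 7t ≡ 6 (mod 41), and since 7⁻¹ ≡ 6 (mod 41), t ≡ 36. Hence k ≡ 6 + 7·36 = 258 (mod 287).
From k ≡ 258 (mod 287) write k = 258 + 287t. Substituting into k ≡ 7 (mod 23) gives 287t ≡ 2 (mod 23), and since 11⁻¹ ≡ 21 (mod 23), t ≡ 19. Hence k ≡ 258 + 287·19 = 5711 (mod 6601).
From k ≡ 5711 (mod 6601) write k = 5711 + 6601t. Substituting into k ≡ 26 (mod 29) gives 6601t ≡ 28 (mod 29), and since 18⁻¹ ≡ 21 (mod 29), t ≡ 8. Hence k ≡ 5711 + 6601·8 = 58519 (mod 191429).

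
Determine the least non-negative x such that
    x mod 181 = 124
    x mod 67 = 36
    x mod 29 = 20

180400

The moduli are pairwise coprime; N = 181·67·29 = 351683.
N/181 = 1943; 1943 ≡ 133 (mod 181); 133·49 ≡ 1, so inverse 49.
N/67 = 5249; 5249 ≡ 23 (mod 67); 23·35 ≡ 1, so inverse 35.
N/29 = 12127; 12127 ≡ 5 (mod 29); 5·6 ≡ 1, so inverse 6.
x ≡ 124·1943·49 + 36·5249·35 + 20·12127·6 = 19874648.
19874648 mod 351683 = 180400.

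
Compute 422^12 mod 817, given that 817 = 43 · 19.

729

Mod 43: 422 ≡ 35; 35^12 ≡ 41 (mod 43).
Mod 19: 422 ≡ 4; 4^12 ≡ 7 (mod 19).
Combine by CRT: x ≡ 41 (mod 43), x ≡ 7 (mod 19) ⇒ x ≡ 729 (mod 817).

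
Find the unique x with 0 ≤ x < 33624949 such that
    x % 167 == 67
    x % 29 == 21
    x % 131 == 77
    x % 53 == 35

The moduli are pairwise coprime; N = 167·29·131·53 = 33624949.
N/167 = 201347; 201347 ≡ 112 (mod 167); 112·85 ≡ 1, so inverse 85.
N/29 = 1159481; 1159481 ≡ 3 (mod 29); 3·10 ≡ 1, so inverse 10.
N/131 = 256679; 256679 ≡ 50 (mod 131); 50·76 ≡ 1, so inverse 76.
N/53 = 634433; 634433 ≡ 23 (mod 53); 23·30 ≡ 1, so inverse 30.
x ≡ 67·201347·85 + 21·1159481·10 + 77·256679·76 + 35·634433·30 = 3558402333.
3558402333 mod 33624949 = 27782688.

27782688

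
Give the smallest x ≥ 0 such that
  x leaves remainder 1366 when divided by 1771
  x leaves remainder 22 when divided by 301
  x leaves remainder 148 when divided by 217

313062

gcd(1771, 301) = 7 and 7 | (22 − 1366), so the pair is consistent; merging gives x ≡ 8450 (mod 76153), where 76153 = lcm(1771, 301).
gcd(76153, 217) = 7 and 7 | (148 − 8450), so the pair is consistent; merging gives x ≡ 313062 (mod 2360743), where 2360743 = lcm(76153, 217).
The solution is unique modulo lcm(1771, 301, 217) = 2360743.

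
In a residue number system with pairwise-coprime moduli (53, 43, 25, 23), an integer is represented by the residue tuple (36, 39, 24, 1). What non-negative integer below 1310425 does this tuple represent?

From x ≡ 36 (mod 53) write x = 36 + 53t. Substituting into x ≡ 39 (mod 43) gives 53t ≡ 3 (mod 43), and since 10⁻¹ ≡ 13 (mod 43), t ≡ 39. Hence x ≡ 36 + 53·39 = 2103 (mod 2279).
From x ≡ 2103 (mod 2279) write x = 2103 + 2279t. Substituting into x ≡ 24 (mod 25) gives 2279t ≡ 21 (mod 25), and since 4⁻¹ ≡ 19 (mod 25), t ≡ 24. Hence x ≡ 2103 + 2279·24 = 56799 (mod 56975).
From x ≡ 56799 (mod 56975) write x = 56799 + 56975t. Substituting into x ≡ 1 (mod 23) gives 56975t ≡ 12 (mod 23), and since 4⁻¹ ≡ 6 (mod 23), t ≡ 3. Hence x ≡ 56799 + 56975·3 = 227724 (mod 1310425).

227724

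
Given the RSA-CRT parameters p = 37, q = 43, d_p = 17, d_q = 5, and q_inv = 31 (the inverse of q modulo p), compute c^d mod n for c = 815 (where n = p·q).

m₁ = c^(d_p) mod p: c ≡ 1 (mod 37), and 1^17 mod 37 = 1.
m₂ = c^(d_q) mod q: c ≡ 41 (mod 43), and 41^5 mod 43 = 11.
h = q_inv·(m₁ − m₂) mod p = 31·(1 − 11) mod 37 = 23.
m = m₂ + h·q = 11 + 23·43 = 1000.

1000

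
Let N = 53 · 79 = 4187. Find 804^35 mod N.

Mod 53: 804 ≡ 9; 9^35 ≡ 29 (mod 53).
Mod 79: 804 ≡ 14; 14^35 ≡ 61 (mod 79).
Combine by CRT: x ≡ 29 (mod 53), x ≡ 61 (mod 79) ⇒ x ≡ 930 (mod 4187).

930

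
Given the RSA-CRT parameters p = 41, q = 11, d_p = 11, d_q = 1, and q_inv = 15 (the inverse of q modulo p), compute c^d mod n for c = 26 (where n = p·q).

422

m₁ = c^(d_p) mod p: c ≡ 26 (mod 41), and 26^11 mod 41 = 12.
m₂ = c^(d_q) mod q: c ≡ 4 (mod 11), and 4^1 mod 11 = 4.
h = q_inv·(m₁ − m₂) mod p = 15·(12 − 4) mod 41 = 38.
m = m₂ + h·q = 4 + 38·11 = 422.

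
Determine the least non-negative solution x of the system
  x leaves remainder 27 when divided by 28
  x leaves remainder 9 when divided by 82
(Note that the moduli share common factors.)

gcd(28, 82) = 2 and 2 | (9 − 27), so the pair is consistent; merging gives x ≡ 419 (mod 1148), where 1148 = lcm(28, 82).
The solution is unique modulo lcm(28, 82) = 1148.

419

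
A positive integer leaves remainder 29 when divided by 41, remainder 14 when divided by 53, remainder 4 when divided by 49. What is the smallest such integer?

The moduli are pairwise coprime; N = 41·53·49 = 106477.
N/41 = 2597; 2597 ≡ 14 (mod 41); 14·3 ≡ 1, so inverse 3.
N/53 = 2009; 2009 ≡ 48 (mod 53); 48·21 ≡ 1, so inverse 21.
N/49 = 2173; 2173 ≡ 17 (mod 49); 17·26 ≡ 1, so inverse 26.
k ≡ 29·2597·3 + 14·2009·21 + 4·2173·26 = 1042577.
1042577 mod 106477 = 84284.

84284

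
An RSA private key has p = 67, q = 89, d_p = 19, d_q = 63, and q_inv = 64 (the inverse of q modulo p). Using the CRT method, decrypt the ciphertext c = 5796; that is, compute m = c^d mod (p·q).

3582

m₁ = c^(d_p) mod p: c ≡ 34 (mod 67), and 34^19 mod 67 = 31.
m₂ = c^(d_q) mod q: c ≡ 11 (mod 89), and 11^63 mod 89 = 22.
h = q_inv·(m₁ − m₂) mod p = 64·(31 − 22) mod 67 = 40.
m = m₂ + h·q = 22 + 40·89 = 3582.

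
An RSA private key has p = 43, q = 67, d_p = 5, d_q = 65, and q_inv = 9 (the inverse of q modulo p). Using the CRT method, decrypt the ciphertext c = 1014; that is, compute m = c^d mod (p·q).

m₁ = c^(d_p) mod p: c ≡ 25 (mod 43), and 25^5 mod 43 = 24.
m₂ = c^(d_q) mod q: c ≡ 9 (mod 67), and 9^65 mod 67 = 15.
h = q_inv·(m₁ − m₂) mod p = 9·(24 − 15) mod 43 = 38.
m = m₂ + h·q = 15 + 38·67 = 2561.

2561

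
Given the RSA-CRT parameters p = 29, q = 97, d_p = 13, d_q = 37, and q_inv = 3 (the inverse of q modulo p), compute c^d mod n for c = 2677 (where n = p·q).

71

m₁ = c^(d_p) mod p: c ≡ 9 (mod 29), and 9^13 mod 29 = 13.
m₂ = c^(d_q) mod q: c ≡ 58 (mod 97), and 58^37 mod 97 = 71.
h = q_inv·(m₁ − m₂) mod p = 3·(13 − 71) mod 29 = 0.
m = m₂ + h·q = 71 + 0·97 = 71.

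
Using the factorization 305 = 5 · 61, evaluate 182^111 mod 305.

243

Mod 5: 182 ≡ 2; by Fermat, exponent reduces to 111 mod 4 = 3; 2^3 ≡ 3 (mod 5).
Mod 61: 182 ≡ 60; by Fermat, exponent reduces to 111 mod 60 = 51; 60^51 ≡ 60 (mod 61).
Combine by CRT: x ≡ 3 (mod 5), x ≡ 60 (mod 61) ⇒ x ≡ 243 (mod 305).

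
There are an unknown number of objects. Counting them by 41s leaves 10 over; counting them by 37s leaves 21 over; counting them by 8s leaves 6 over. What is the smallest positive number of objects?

502

The moduli are pairwise coprime; M = 41·37·8 = 12136.
M/41 = 296; 296 ≡ 9 (mod 41); 9·32 ≡ 1, so inverse 32.
M/37 = 328; 328 ≡ 32 (mod 37); 32·22 ≡ 1, so inverse 22.
M/8 = 1517; 1517 ≡ 5 (mod 8); 5·5 ≡ 1, so inverse 5.
N ≡ 10·296·32 + 21·328·22 + 6·1517·5 = 291766.
291766 mod 12136 = 502.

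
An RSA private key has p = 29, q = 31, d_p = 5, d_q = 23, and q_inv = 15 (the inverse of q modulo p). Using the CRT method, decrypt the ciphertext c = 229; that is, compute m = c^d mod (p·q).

859

m₁ = c^(d_p) mod p: c ≡ 26 (mod 29), and 26^5 mod 29 = 18.
m₂ = c^(d_q) mod q: c ≡ 12 (mod 31), and 12^23 mod 31 = 22.
h = q_inv·(m₁ − m₂) mod p = 15·(18 − 22) mod 29 = 27.
m = m₂ + h·q = 22 + 27·31 = 859.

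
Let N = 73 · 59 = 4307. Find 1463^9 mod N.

338

Mod 73: 1463 ≡ 3; 3^9 ≡ 46 (mod 73).
Mod 59: 1463 ≡ 47; 47^9 ≡ 43 (mod 59).
Combine by CRT: x ≡ 46 (mod 73), x ≡ 43 (mod 59) ⇒ x ≡ 338 (mod 4307).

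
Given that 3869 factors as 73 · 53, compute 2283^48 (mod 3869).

Mod 73: 2283 ≡ 20; 20^48 ≡ 8 (mod 73).
Mod 53: 2283 ≡ 4; 4^48 ≡ 47 (mod 53).
Combine by CRT: x ≡ 8 (mod 73), x ≡ 47 (mod 53) ⇒ x ≡ 3439 (mod 3869).

3439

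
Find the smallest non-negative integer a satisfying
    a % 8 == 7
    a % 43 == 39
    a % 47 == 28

13799

The moduli are pairwise coprime; N = 8·43·47 = 16168.
N/8 = 2021; 2021 ≡ 5 (mod 8); 5·5 ≡ 1, so inverse 5.
N/43 = 376; 376 ≡ 32 (mod 43); 32·39 ≡ 1, so inverse 39.
N/47 = 344; 344 ≡ 15 (mod 47); 15·22 ≡ 1, so inverse 22.
a ≡ 7·2021·5 + 39·376·39 + 28·344·22 = 854535.
854535 mod 16168 = 13799.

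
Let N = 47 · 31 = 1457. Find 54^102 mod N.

126

Mod 47: 54 ≡ 7; by Fermat, exponent reduces to 102 mod 46 = 10; 7^10 ≡ 32 (mod 47).
Mod 31: 54 ≡ 23; by Fermat, exponent reduces to 102 mod 30 = 12; 23^12 ≡ 2 (mod 31).
Combine by CRT: x ≡ 32 (mod 47), x ≡ 2 (mod 31) ⇒ x ≡ 126 (mod 1457).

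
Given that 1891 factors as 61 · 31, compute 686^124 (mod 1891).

1093

Mod 61: 686 ≡ 15; by Fermat, exponent reduces to 124 mod 60 = 4; 15^4 ≡ 56 (mod 61).
Mod 31: 686 ≡ 4; by Fermat, exponent reduces to 124 mod 30 = 4; 4^4 ≡ 8 (mod 31).
Combine by CRT: x ≡ 56 (mod 61), x ≡ 8 (mod 31) ⇒ x ≡ 1093 (mod 1891).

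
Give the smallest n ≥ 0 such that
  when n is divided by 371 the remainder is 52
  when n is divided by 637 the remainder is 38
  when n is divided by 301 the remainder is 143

988025

gcd(371, 637) = 7 and 7 | (38 − 52), so the pair is consistent; merging gives n ≡ 8956 (mod 33761), where 33761 = lcm(371, 637).
gcd(33761, 301) = 7 and 7 | (143 − 8956), so the pair is consistent; merging gives n ≡ 988025 (mod 1451723), where 1451723 = lcm(33761, 301).
The solution is unique modulo lcm(371, 637, 301) = 1451723.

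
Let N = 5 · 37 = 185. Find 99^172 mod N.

86

Mod 5: 99 ≡ 4; since 4 | 172, by Fermat 4^172 ≡ 1 (mod 5).
Mod 37: 99 ≡ 25; by Fermat, exponent reduces to 172 mod 36 = 28; 25^28 ≡ 12 (mod 37).
Combine by CRT: x ≡ 1 (mod 5), x ≡ 12 (mod 37) ⇒ x ≡ 86 (mod 185).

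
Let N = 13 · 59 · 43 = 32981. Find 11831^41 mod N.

3992

Mod 13: 11831 ≡ 1; by Fermat, exponent reduces to 41 mod 12 = 5; 1^5 ≡ 1 (mod 13).
Mod 59: 11831 ≡ 31; 31^41 ≡ 39 (mod 59).
Mod 43: 11831 ≡ 6; 6^41 ≡ 36 (mod 43).
Combine by CRT: x ≡ 1 (mod 13), x ≡ 39 (mod 59), x ≡ 36 (mod 43) ⇒ x ≡ 3992 (mod 32981).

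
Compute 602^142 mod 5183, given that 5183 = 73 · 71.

Mod 73: 602 ≡ 18; by Fermat, exponent reduces to 142 mod 72 = 70; 18^70 ≡ 16 (mod 73).
Mod 71: 602 ≡ 34; by Fermat, exponent reduces to 142 mod 70 = 2; 34^2 ≡ 20 (mod 71).
Combine by CRT: x ≡ 16 (mod 73), x ≡ 20 (mod 71) ⇒ x ≡ 162 (mod 5183).

162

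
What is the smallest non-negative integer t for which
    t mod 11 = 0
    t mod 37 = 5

Combine the congruences pairwise.
From t ≡ 0 (mod 11) write t = 0 + 11s. Substituting into t ≡ 5 (mod 37) gives 11s ≡ 5 (mod 37), and since 11⁻¹ ≡ 27 (mod 37), s ≡ 24. Hence t ≡ 0 + 11·24 = 264 (mod 407).

264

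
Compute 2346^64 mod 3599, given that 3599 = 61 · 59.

1667

Mod 61: 2346 ≡ 28; by Fermat, exponent reduces to 64 mod 60 = 4; 28^4 ≡ 20 (mod 61).
Mod 59: 2346 ≡ 45; by Fermat, exponent reduces to 64 mod 58 = 6; 45^6 ≡ 15 (mod 59).
Combine by CRT: x ≡ 20 (mod 61), x ≡ 15 (mod 59) ⇒ x ≡ 1667 (mod 3599).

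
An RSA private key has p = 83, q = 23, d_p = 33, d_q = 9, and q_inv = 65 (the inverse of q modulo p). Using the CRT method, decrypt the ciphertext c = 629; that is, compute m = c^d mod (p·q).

1366

m₁ = c^(d_p) mod p: c ≡ 48 (mod 83), and 48^33 mod 83 = 38.
m₂ = c^(d_q) mod q: c ≡ 8 (mod 23), and 8^9 mod 23 = 9.
h = q_inv·(m₁ − m₂) mod p = 65·(38 − 9) mod 83 = 59.
m = m₂ + h·q = 9 + 59·23 = 1366.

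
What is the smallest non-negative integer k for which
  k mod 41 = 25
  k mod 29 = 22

312

From k ≡ 25 (mod 41) write k = 25 + 41t. Substituting into k ≡ 22 (mod 29) gives 41t ≡ 26 (mod 29), and since 12⁻¹ ≡ 17 (mod 29), t ≡ 7. Hence k ≡ 25 + 41·7 = 312 (mod 1189).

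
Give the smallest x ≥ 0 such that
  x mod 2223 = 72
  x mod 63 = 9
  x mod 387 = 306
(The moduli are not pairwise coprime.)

Combine the congruences pairwise.
gcd(2223, 63) = 9 and 9 | (9 − 72), so the pair is consistent; merging gives x ≡ 72 (mod 15561), where 15561 = lcm(2223, 63).
gcd(15561, 387) = 9 and 9 | (306 − 72), so the pair is consistent; merging gives x ≡ 342414 (mod 669123), where 669123 = lcm(15561, 387).
The solution is unique modulo lcm(2223, 63, 387) = 669123.

342414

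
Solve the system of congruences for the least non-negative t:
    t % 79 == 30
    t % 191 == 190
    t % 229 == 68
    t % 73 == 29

From t ≡ 30 (mod 79) write t = 30 + 79s. Substituting into t ≡ 190 (mod 191) gives 79s ≡ 160 (mod 191), and since 79⁻¹ ≡ 162 (mod 191), s ≡ 135. Hence t ≡ 30 + 79·135 = 10695 (mod 15089).
From t ≡ 10695 (mod 15089) write t = 10695 + 15089s. Substituting into t ≡ 68 (mod 229) gives 15089s ≡ 136 (mod 229), and since 204⁻¹ ≡ 174 (mod 229), s ≡ 77. Hence t ≡ 10695 + 15089·77 = 1172548 (mod 3455381).
From t ≡ 1172548 (mod 3455381) write t = 1172548 + 3455381s. Substituting into t ≡ 29 (mod 73) gives 3455381s ≡ 7 (mod 73), and since 72⁻¹ ≡ 72 (mod 73), s ≡ 66. Hence t ≡ 1172548 + 3455381·66 = 229227694 (mod 252242813).

229227694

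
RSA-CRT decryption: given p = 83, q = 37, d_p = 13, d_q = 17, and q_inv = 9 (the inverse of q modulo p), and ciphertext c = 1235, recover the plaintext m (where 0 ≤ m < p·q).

843

m₁ = c^(d_p) mod p: c ≡ 73 (mod 83), and 73^13 mod 83 = 13.
m₂ = c^(d_q) mod q: c ≡ 14 (mod 37), and 14^17 mod 37 = 29.
h = q_inv·(m₁ − m₂) mod p = 9·(13 − 29) mod 83 = 22.
m = m₂ + h·q = 29 + 22·37 = 843.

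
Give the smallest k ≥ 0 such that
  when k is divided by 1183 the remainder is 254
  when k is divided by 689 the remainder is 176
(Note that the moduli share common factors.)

gcd(1183, 689) = 13 and 13 | (176 − 254), so the pair is consistent; merging gives k ≡ 13267 (mod 62699), where 62699 = lcm(1183, 689).
The solution is unique modulo lcm(1183, 689) = 62699.

13267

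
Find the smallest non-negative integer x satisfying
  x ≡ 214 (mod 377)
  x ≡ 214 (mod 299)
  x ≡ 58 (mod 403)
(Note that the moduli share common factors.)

Combine the congruences pairwise.
gcd(377, 299) = 13 and 13 | (214 − 214), so the pair is consistent; merging gives x ≡ 214 (mod 8671), where 8671 = lcm(377, 299).
gcd(8671, 403) = 13 and 13 | (58 − 214), so the pair is consistent; merging gives x ≡ 60911 (mod 268801), where 268801 = lcm(8671, 403).
The solution is unique modulo lcm(377, 299, 403) = 268801.

60911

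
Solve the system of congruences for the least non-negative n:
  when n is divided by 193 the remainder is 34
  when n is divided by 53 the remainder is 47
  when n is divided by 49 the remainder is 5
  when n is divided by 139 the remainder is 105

The moduli are pairwise coprime; M = 193·53·49·139 = 69669719.
M/193 = 360983; 360983 ≡ 73 (mod 193); 73·156 ≡ 1, so inverse 156.
M/53 = 1314523; 1314523 ≡ 17 (mod 53); 17·25 ≡ 1, so inverse 25.
M/49 = 1421831; 1421831 ≡ 47 (mod 49); 47·24 ≡ 1, so inverse 24.
M/139 = 501221; 501221 ≡ 126 (mod 139); 126·32 ≡ 1, so inverse 32.
n ≡ 34·360983·156 + 47·1314523·25 + 5·1421831·24 + 105·501221·32 = 5313940637.
5313940637 mod 69669719 = 19041993.

19041993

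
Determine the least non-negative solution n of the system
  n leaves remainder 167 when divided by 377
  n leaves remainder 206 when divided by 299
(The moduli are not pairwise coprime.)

4691

gcd(377, 299) = 13 and 13 | (206 − 167), so the pair is consistent; merging gives n ≡ 4691 (mod 8671), where 8671 = lcm(377, 299).
The solution is unique modulo lcm(377, 299) = 8671.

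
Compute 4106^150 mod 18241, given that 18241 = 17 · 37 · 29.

8844

Mod 17: 4106 ≡ 9; by Fermat, exponent reduces to 150 mod 16 = 6; 9^6 ≡ 4 (mod 17).
Mod 37: 4106 ≡ 36; by Fermat, exponent reduces to 150 mod 36 = 6; 36^6 ≡ 1 (mod 37).
Mod 29: 4106 ≡ 17; by Fermat, exponent reduces to 150 mod 28 = 10; 17^10 ≡ 28 (mod 29).
Combine by CRT: x ≡ 4 (mod 17), x ≡ 1 (mod 37), x ≡ 28 (mod 29) ⇒ x ≡ 8844 (mod 18241).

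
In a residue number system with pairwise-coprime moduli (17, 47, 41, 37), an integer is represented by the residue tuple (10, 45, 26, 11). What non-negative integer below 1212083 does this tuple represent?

The moduli are pairwise coprime; N = 17·47·41·37 = 1212083.
N/17 = 71299; 71299 ≡ 1 (mod 17), inverse 1.
N/47 = 25789; 25789 ≡ 33 (mod 47); 33·10 ≡ 1, so inverse 10.
N/41 = 29563; 29563 ≡ 2 (mod 41); 2·21 ≡ 1, so inverse 21.
N/37 = 32759; 32759 ≡ 14 (mod 37); 14·8 ≡ 1, so inverse 8.
x ≡ 10·71299·1 + 45·25789·10 + 26·29563·21 + 11·32759·8 = 31342230.
31342230 mod 1212083 = 1040155.

1040155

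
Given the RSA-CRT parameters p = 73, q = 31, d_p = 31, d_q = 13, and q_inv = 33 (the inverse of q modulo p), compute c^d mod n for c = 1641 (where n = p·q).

23

m₁ = c^(d_p) mod p: c ≡ 35 (mod 73), and 35^31 mod 73 = 23.
m₂ = c^(d_q) mod q: c ≡ 29 (mod 31), and 29^13 mod 31 = 23.
h = q_inv·(m₁ − m₂) mod p = 33·(23 − 23) mod 73 = 0.
m = m₂ + h·q = 23 + 0·31 = 23.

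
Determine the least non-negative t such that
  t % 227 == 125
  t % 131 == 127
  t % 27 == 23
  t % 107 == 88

17211038

The moduli are pairwise coprime; N = 227·131·27·107 = 85910193.
N/227 = 378459; 378459 ≡ 50 (mod 227); 50·168 ≡ 1, so inverse 168.
N/131 = 655803; 655803 ≡ 17 (mod 131); 17·54 ≡ 1, so inverse 54.
N/27 = 3181859; 3181859 ≡ 17 (mod 27); 17·8 ≡ 1, so inverse 8.
N/107 = 802899; 802899 ≡ 78 (mod 107); 78·59 ≡ 1, so inverse 59.
t ≡ 125·378459·168 + 127·655803·54 + 23·3181859·8 + 88·802899·59 = 17199249638.
17199249638 mod 85910193 = 17211038.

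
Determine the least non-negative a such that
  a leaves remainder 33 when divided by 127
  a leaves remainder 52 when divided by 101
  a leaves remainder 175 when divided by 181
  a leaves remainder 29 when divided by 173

197120035

From a ≡ 33 (mod 127) write a = 33 + 127t. Substituting into a ≡ 52 (mod 101) gives 127t ≡ 19 (mod 101), and since 26⁻¹ ≡ 35 (mod 101), t ≡ 59. Hence a ≡ 33 + 127·59 = 7526 (mod 12827).
From a ≡ 7526 (mod 12827) write a = 7526 + 12827t. Substituting into a ≡ 175 (mod 181) gives 12827t ≡ 70 (mod 181), and since 157⁻¹ ≡ 98 (mod 181), t ≡ 163. Hence a ≡ 7526 + 12827·163 = 2098327 (mod 2321687).
From a ≡ 2098327 (mod 2321687) write a = 2098327 + 2321687t. Substituting into a ≡ 29 (mod 173) gives 2321687t ≡ 19 (mod 173), and since 27⁻¹ ≡ 141 (mod 173), t ≡ 84. Hence a ≡ 2098327 + 2321687·84 = 197120035 (mod 401651851).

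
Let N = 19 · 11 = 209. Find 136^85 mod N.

166

Mod 19: 136 ≡ 3; by Fermat, exponent reduces to 85 mod 18 = 13; 3^13 ≡ 14 (mod 19).
Mod 11: 136 ≡ 4; by Fermat, exponent reduces to 85 mod 10 = 5; 4^5 ≡ 1 (mod 11).
Combine by CRT: x ≡ 14 (mod 19), x ≡ 1 (mod 11) ⇒ x ≡ 166 (mod 209).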